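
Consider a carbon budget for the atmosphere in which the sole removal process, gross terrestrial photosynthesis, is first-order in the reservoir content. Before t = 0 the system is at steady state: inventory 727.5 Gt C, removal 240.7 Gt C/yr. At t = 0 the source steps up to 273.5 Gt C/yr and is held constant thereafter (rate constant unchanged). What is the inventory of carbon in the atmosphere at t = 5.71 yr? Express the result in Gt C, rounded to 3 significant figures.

The sink rate constant is k = F₀/M₀ = 240.7/727.5 = 0.3309 yr⁻¹.
Solving dM/dt = F₁ − kM with M(0) = M₀ gives M(t) = F₁/k + (M₀ − F₁/k)·e^(−kt).
F₁/k = 273.5/0.3309 = 826.64 Gt C; kt = 0.3309 × 5.71 = 1.889, e^(−kt) = 0.1512.
M(5.71) = 826.64 + (727.5 − 826.64) × 0.1512 = 826.64 − 14.99 = 811.65 Gt C.

812 Gt C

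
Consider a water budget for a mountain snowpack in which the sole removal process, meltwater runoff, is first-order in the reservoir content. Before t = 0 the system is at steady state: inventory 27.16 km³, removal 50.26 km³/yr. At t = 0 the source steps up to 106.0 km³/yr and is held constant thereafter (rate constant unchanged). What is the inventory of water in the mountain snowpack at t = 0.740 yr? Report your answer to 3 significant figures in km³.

49.6 km³

τ = M₀/F₀ = 27.16/50.26 = 0.5404 yr; rate constant k = 1/τ.
New steady state M_∞ = F₁/k = F₁·τ = 106.0 × 0.5404 = 57.281 km³.
M(t) = M_∞ + (M₀ − M_∞)·e^(−t/τ); t/τ = 0.740/0.5404 = 1.369, so e^(−t/τ) = 0.2543.
M(t) = 57.281 − 30.12 × 0.2543 = 49.623 km³.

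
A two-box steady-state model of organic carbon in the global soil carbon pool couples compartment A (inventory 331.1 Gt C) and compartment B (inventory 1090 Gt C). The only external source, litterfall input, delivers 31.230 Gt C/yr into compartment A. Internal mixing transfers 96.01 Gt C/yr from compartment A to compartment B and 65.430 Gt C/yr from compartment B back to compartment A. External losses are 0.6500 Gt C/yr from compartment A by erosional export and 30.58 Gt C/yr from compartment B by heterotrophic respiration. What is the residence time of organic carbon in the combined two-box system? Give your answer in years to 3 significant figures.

For the system as a whole, the A↔B exchange is internal and contributes nothing to the throughput; only the external sinks remove mass.
M_total = 331.1 + 1090 = 1421.1 Gt C.
ΣF_external_out = 0.6500 + 30.58 = 31.230 Gt C/yr.
τ = M_total / ΣF_ext = 1421.1 / 31.230 = 45.50 yr.

45.5 yr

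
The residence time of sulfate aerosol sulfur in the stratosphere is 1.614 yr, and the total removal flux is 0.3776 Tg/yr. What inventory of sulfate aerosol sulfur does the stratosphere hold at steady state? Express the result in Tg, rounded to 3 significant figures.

τ = M/F ⇒ M = τ × F = 1.614 × 0.3776 = 0.6094 Tg.

0.609 Tg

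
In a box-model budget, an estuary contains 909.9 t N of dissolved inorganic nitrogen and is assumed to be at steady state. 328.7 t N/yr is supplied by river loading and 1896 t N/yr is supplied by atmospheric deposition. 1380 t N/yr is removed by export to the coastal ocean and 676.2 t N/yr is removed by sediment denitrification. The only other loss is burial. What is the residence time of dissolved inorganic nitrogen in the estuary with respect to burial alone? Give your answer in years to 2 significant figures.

5.4 yr

At steady state ΣF_in = ΣF_out.
ΣF_in = 328.7 + 1896 = 2224.7 t N/yr.
Burial flux = ΣF_in − (1380 + 676.2) = 2224.7 − 2056 = 168.5 t N/yr.
τ = M / F = 909.9 / 168.5 = 5.400 yr.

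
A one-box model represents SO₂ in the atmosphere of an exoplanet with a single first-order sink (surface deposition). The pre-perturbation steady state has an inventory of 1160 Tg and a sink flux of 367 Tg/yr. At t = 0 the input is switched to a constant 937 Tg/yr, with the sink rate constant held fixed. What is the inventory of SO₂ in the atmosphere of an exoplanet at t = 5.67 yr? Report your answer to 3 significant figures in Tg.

τ = M₀/F₀ = 1160/367 = 3.161 yr; rate constant k = 1/τ.
New steady state M_∞ = F₁/k = F₁·τ = 937 × 3.161 = 2961.6 Tg.
M(t) = M_∞ + (M₀ − M_∞)·e^(−t/τ); t/τ = 5.67/3.161 = 1.794, so e^(−t/τ) = 0.1663.
M(t) = 2961.6 − 1802 × 0.1663 = 2662.0 Tg.

2660 Tg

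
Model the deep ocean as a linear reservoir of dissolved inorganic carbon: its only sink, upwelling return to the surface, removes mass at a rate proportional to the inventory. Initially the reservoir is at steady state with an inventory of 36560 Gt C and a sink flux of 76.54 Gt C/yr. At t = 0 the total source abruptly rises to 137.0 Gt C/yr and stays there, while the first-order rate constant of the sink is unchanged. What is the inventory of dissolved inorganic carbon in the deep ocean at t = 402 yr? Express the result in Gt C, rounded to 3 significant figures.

τ = M₀/F₀ = 36560/76.54 = 477.7 yr; rate constant k = 1/τ.
New steady state M_∞ = F₁/k = F₁·τ = 137.0 × 477.7 = 65439 Gt C.
M(t) = M_∞ + (M₀ − M_∞)·e^(−t/τ); t/τ = 402/477.7 = 0.8416, so e^(−t/τ) = 0.4310.
M(t) = 65439 − 28880 × 0.4310 = 52992 Gt C.

53000 Gt C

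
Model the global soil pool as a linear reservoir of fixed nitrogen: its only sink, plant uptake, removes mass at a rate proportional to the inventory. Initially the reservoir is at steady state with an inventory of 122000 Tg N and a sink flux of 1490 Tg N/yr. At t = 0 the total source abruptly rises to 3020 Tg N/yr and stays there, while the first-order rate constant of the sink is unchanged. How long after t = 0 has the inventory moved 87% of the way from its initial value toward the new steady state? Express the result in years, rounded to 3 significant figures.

τ = M₀/F₀ = 122000/1490 = 81.88 yr.
The remaining gap fraction is e^(−t/τ); 87% covered ⇒ e^(−t/τ) = 0.130.
t = −τ ln(0.130) = 81.88 × 2.040 = 167.1 yr.

167 yr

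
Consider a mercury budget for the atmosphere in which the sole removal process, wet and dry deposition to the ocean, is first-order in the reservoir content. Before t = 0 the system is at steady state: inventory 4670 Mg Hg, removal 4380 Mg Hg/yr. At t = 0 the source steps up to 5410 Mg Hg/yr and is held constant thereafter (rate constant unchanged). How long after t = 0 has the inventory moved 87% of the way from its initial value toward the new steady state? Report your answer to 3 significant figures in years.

2.18 yr

τ = M₀/F₀ = 4670/4380 = 1.066 yr.
The remaining gap fraction is e^(−t/τ); 87% covered ⇒ e^(−t/τ) = 0.130.
t = −τ ln(0.130) = 1.066 × 2.040 = 2.175 yr.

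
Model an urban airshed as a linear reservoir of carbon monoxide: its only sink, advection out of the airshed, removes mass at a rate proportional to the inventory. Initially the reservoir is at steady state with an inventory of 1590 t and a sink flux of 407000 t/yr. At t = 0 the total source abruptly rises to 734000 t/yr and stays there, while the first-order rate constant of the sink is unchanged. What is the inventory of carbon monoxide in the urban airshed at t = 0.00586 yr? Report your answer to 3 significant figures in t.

The sink rate constant is k = F₀/M₀ = 407000/1590 = 256.0 yr⁻¹.
Solving dM/dt = F₁ − kM with M(0) = M₀ gives M(t) = F₁/k + (M₀ − F₁/k)·e^(−kt).
F₁/k = 734000/256.0 = 2867.5 t; kt = 256.0 × 0.00586 = 1.500, e^(−kt) = 0.2231.
M(0.00586) = 2867.5 + (1590 − 2867.5) × 0.2231 = 2867.5 − 285.0 = 2582.4 t.

2580 t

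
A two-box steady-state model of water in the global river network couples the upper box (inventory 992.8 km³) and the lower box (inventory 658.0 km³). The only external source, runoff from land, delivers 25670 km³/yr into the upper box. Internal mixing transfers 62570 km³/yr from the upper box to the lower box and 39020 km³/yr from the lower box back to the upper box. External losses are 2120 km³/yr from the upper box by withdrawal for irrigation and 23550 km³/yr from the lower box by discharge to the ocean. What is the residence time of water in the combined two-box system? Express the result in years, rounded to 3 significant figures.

Residence time in the combined system uses the total inventory and the total *external* removal — internal exchanges between the two boxes cancel.
M_total = 992.8 + 658.0 = 1650.8 km³.
ΣF_external_out = 2120 + 23550 = 25670 km³/yr.
τ = M_total / ΣF_ext = 1650.8 / 25670 = 0.06431 yr.

0.0643 yr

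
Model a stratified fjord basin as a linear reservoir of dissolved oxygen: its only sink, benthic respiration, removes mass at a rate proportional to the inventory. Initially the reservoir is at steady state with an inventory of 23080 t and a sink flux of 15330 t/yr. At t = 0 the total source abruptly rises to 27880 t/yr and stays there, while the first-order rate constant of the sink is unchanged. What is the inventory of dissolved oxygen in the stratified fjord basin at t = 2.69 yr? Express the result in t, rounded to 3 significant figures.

38800 t

τ = M₀/F₀ = 23080/15330 = 1.506 yr; rate constant k = 1/τ.
New steady state M_∞ = F₁/k = F₁·τ = 27880 × 1.506 = 41975 t.
M(t) = M_∞ + (M₀ − M_∞)·e^(−t/τ); t/τ = 2.69/1.506 = 1.787, so e^(−t/τ) = 0.1675.
M(t) = 41975 − 18890 × 0.1675 = 38810 t.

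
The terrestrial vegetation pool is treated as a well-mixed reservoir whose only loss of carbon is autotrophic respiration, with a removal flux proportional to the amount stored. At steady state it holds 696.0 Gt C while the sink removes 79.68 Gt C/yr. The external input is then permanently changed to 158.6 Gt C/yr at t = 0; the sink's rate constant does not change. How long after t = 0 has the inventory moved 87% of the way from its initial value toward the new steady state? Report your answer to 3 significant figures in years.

17.8 yr

τ = M₀/F₀ = 696.0/79.68 = 8.735 yr.
The remaining gap fraction is e^(−t/τ); 87% covered ⇒ e^(−t/τ) = 0.130.
t = −τ ln(0.130) = 8.735 × 2.040 = 17.82 yr.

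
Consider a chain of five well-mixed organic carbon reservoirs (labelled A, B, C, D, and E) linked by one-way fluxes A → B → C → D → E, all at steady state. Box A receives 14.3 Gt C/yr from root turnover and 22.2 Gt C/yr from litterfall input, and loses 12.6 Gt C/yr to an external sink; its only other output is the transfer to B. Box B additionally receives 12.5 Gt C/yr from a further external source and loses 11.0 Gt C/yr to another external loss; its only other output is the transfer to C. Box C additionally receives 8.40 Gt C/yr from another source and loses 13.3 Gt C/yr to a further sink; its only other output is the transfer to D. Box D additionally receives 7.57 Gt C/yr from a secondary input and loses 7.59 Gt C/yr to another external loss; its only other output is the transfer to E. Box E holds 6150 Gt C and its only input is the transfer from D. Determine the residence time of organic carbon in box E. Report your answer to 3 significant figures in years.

Box A: F(A→B) = (14.3 + 22.2) − 12.6 = 23.900 Gt C/yr.
Box B: F(B→C) = (23.900 + 12.5) − 11.0 = 25.400 Gt C/yr.
Box C: F(C→D) = (25.400 + 8.40) − 13.3 = 20.500 Gt C/yr.
Box D: F(D→E) = (20.500 + 7.57) − 7.59 = 20.480 Gt C/yr.
Box E throughput = its input = 20.480 Gt C/yr; τ = 6150 / 20.480 = 300.3 yr.

300 yr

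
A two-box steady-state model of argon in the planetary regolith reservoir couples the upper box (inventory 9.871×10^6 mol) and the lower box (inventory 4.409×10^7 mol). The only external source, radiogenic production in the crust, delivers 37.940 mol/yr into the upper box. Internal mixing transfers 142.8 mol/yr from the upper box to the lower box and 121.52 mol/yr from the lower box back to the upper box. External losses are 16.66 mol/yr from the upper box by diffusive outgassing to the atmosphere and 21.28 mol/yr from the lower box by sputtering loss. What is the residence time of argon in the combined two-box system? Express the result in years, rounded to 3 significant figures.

1.42×10^6 yr

For the system as a whole, the A↔B exchange is internal and contributes nothing to the throughput; only the external sinks remove mass.
M_total = 9.871×10^6 + 4.409×10^7 = 5.3961×10^7 mol.
ΣF_external_out = 16.66 + 21.28 = 37.940 mol/yr.
τ = M_total / ΣF_ext = 5.3961×10^7 / 37.940 = 1.422×10^6 yr.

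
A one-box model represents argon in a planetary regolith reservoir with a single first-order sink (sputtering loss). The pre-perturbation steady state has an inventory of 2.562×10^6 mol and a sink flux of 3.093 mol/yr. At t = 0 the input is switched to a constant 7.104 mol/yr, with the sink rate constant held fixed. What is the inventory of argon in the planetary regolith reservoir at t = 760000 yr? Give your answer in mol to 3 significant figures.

4.56×10^6 mol

The sink rate constant is k = F₀/M₀ = 3.093/2.562×10^6 = 1.207×10^-6 yr⁻¹.
Solving dM/dt = F₁ − kM with M(0) = M₀ gives M(t) = F₁/k + (M₀ − F₁/k)·e^(−kt).
F₁/k = 7.104/1.207×10^-6 = 5.8844×10^6 mol; kt = 1.207×10^-6 × 760000 = 0.9175, e^(−kt) = 0.3995.
M(760000) = 5.8844×10^6 + (2.562×10^6 − 5.8844×10^6) × 0.3995 = 5.8844×10^6 − 1.327×10^6 = 4.5571×10^6 mol.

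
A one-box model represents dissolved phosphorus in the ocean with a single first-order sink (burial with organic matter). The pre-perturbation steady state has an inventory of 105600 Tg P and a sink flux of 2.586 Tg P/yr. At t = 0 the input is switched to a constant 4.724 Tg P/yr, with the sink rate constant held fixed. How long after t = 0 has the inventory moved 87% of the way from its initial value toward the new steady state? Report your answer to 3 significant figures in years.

83300 yr

τ = M₀/F₀ = 105600/2.586 = 40840 yr.
The remaining gap fraction is e^(−t/τ); 87% covered ⇒ e^(−t/τ) = 0.130.
t = −τ ln(0.130) = 40840 × 2.040 = 83310 yr.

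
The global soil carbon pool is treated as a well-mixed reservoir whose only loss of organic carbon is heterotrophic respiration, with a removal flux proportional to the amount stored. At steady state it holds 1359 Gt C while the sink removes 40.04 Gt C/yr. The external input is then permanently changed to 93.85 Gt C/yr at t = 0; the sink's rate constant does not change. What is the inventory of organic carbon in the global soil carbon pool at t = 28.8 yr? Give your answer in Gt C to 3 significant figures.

The sink rate constant is k = F₀/M₀ = 40.04/1359 = 0.02946 yr⁻¹.
Solving dM/dt = F₁ − kM with M(0) = M₀ gives M(t) = F₁/k + (M₀ − F₁/k)·e^(−kt).
F₁/k = 93.85/0.02946 = 3185.4 Gt C; kt = 0.02946 × 28.8 = 0.8485, e^(−kt) = 0.4280.
M(28.8) = 3185.4 + (1359 − 3185.4) × 0.4280 = 3185.4 − 781.8 = 2403.6 Gt C.

2400 Gt C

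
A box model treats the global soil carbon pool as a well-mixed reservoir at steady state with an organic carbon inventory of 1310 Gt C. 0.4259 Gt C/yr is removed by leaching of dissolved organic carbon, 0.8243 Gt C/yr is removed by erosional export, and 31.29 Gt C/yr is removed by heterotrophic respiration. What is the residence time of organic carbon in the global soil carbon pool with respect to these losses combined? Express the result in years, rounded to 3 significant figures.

Total removal = 0.4259 + 0.8243 + 31.29 = 32.540 Gt C/yr.
τ = M / ΣF_out = 1310 / 32.540 = 40.26 yr.

40.3 yr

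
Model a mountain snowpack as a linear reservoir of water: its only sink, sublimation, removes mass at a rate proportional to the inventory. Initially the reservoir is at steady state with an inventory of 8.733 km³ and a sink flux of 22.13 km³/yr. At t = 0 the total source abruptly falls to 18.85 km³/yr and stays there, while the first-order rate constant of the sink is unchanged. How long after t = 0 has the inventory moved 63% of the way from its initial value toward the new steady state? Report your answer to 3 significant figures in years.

0.392 yr

τ = M₀/F₀ = 8.733/22.13 = 0.3946 yr.
The remaining gap fraction is e^(−t/τ); 63% covered ⇒ e^(−t/τ) = 0.370.
t = −τ ln(0.370) = 0.3946 × 0.9943 = 0.3924 yr.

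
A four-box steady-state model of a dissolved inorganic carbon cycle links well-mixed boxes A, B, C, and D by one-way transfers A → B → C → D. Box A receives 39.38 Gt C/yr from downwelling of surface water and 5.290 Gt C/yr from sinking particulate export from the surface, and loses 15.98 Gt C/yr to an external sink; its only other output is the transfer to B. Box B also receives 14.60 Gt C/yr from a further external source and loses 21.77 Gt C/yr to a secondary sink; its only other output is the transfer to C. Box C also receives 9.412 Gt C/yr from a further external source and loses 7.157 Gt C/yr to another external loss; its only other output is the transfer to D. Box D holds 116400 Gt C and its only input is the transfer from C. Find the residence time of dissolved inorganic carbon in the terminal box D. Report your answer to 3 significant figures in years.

Box A: F(A→B) = (39.38 + 5.290) − 15.98 = 28.690 Gt C/yr.
Box B: F(B→C) = (28.690 + 14.60) − 21.77 = 21.520 Gt C/yr.
Box C: F(C→D) = (21.520 + 9.412) − 7.157 = 23.775 Gt C/yr.
Box D throughput = its input = 23.775 Gt C/yr; τ = 116400 / 23.775 = 4896 yr.

4900 yr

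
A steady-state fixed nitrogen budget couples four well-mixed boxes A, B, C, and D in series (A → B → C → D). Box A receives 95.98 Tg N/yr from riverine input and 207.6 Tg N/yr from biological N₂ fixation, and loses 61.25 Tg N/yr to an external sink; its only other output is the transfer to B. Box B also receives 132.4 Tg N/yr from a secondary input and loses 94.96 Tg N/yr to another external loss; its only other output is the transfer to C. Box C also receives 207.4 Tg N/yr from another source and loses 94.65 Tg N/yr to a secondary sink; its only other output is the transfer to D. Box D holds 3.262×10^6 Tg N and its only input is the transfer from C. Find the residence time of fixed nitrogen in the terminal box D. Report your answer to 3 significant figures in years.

8310 yr

Box A: F(A→B) = (95.98 + 207.6) − 61.25 = 242.33 Tg N/yr.
Box B: F(B→C) = (242.33 + 132.4) − 94.96 = 279.77 Tg N/yr.
Box C: F(C→D) = (279.77 + 207.4) − 94.65 = 392.52 Tg N/yr.
Box D throughput = its input = 392.52 Tg N/yr; τ = 3.262×10^6 / 392.52 = 8310 yr.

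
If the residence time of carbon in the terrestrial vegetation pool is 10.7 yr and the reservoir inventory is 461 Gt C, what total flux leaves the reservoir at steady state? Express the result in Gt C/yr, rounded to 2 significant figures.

F = M / τ = 461 / 10.7 = 43.08 Gt C/yr.

43 Gt C/yr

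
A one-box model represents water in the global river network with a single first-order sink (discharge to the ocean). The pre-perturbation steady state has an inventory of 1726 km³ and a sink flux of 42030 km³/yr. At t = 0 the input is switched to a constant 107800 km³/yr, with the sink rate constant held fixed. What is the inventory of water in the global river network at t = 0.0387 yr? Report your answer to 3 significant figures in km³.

3370 km³

Residence time τ = M₀/F₀ = 0.04107 yr. The eventual steady state is M_∞ = M₀·(F₁/F₀) = 1726 × 107800/42030 = 4426.9 km³.
The anomaly ΔM(t) = M(t) − M_∞ decays as ΔM₀·e^(−t/τ) with ΔM₀ = 1726 − 4426.9 = −2701 km³.
At t = 0.0387 yr, e^(−t/τ) = e^(−0.9424) = 0.3897, so ΔM = −1053 km³ and M = 4426.9 − 1053 = 3374.4 km³.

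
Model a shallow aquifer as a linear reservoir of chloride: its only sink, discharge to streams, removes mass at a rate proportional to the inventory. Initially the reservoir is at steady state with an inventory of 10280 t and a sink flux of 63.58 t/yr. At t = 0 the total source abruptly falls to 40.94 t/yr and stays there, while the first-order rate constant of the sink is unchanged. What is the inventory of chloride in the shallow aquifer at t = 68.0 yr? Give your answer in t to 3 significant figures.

Residence time τ = M₀/F₀ = 161.7 yr. The eventual steady state is M_∞ = M₀·(F₁/F₀) = 10280 × 40.94/63.58 = 6619.4 t.
The anomaly ΔM(t) = M(t) − M_∞ decays as ΔM₀·e^(−t/τ) with ΔM₀ = 10280 − 6619.4 = 3661 t.
At t = 68.0 yr, e^(−t/τ) = e^(−0.4206) = 0.6567, so ΔM = 2404 t and M = 6619.4 + 2404 = 9023.2 t.

9020 t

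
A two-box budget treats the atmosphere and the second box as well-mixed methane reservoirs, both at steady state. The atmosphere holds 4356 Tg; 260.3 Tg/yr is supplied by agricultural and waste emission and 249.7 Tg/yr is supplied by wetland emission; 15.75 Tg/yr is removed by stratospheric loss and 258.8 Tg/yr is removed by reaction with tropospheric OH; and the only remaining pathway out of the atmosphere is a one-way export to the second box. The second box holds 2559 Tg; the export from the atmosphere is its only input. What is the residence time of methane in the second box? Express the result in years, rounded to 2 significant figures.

11 yr

Balance the atmosphere: ΣF_in = 260.3 + 249.7 = 510.00 Tg/yr.
Export to the second box = ΣF_in − (15.75 + 258.8) = 235.45 Tg/yr.
At steady state the output of the second box equals its input, 235.45 Tg/yr.
τ = M / F = 2559 / 235.45 = 10.87 yr.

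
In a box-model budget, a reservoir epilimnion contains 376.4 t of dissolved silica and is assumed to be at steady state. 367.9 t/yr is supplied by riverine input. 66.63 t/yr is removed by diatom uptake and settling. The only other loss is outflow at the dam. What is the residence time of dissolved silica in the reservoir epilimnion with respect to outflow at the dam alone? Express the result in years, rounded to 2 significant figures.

1.2 yr

At steady state ΣF_in = ΣF_out.
ΣF_in = 367.90 t/yr.
Outflow at the dam flux = ΣF_in − (66.63) = 367.90 − 66.63 = 301.3 t/yr.
τ = M / F = 376.4 / 301.3 = 1.249 yr.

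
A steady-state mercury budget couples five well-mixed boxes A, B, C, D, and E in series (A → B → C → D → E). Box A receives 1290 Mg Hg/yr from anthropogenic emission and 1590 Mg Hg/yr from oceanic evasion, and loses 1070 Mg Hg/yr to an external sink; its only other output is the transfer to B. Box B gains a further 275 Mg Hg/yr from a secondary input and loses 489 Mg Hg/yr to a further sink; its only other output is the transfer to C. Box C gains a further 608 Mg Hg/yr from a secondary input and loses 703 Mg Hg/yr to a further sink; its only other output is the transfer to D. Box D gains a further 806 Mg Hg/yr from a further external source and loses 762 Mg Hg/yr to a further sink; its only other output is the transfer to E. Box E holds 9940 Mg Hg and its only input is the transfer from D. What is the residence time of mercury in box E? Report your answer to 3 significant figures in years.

Box A: F(A→B) = (1290 + 1590) − 1070 = 1810.0 Mg Hg/yr.
Box B: F(B→C) = (1810.0 + 275) − 489 = 1596.0 Mg Hg/yr.
Box C: F(C→D) = (1596.0 + 608) − 703 = 1501.0 Mg Hg/yr.
Box D: F(D→E) = (1501.0 + 806) − 762 = 1545.0 Mg Hg/yr.
Box E throughput = its input = 1545.0 Mg Hg/yr; τ = 9940 / 1545.0 = 6.434 yr.

6.43 yr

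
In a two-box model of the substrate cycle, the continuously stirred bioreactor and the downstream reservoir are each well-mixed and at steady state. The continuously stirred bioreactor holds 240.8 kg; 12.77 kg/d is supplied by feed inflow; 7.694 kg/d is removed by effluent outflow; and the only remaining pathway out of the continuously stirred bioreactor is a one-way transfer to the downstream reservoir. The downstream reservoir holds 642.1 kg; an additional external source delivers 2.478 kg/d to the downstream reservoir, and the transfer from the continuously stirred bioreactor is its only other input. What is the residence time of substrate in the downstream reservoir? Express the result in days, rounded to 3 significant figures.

85.0 d

Balance the continuously stirred bioreactor: ΣF_in = 12.770 kg/d.
Transfer to the downstream reservoir = ΣF_in − (7.694) = 5.0760 kg/d.
Total input to the downstream reservoir = 5.0760 + 2.478 = 7.5540 kg/d; at steady state this equals its total output.
τ = M / F = 642.1 / 7.5540 = 85.00 d.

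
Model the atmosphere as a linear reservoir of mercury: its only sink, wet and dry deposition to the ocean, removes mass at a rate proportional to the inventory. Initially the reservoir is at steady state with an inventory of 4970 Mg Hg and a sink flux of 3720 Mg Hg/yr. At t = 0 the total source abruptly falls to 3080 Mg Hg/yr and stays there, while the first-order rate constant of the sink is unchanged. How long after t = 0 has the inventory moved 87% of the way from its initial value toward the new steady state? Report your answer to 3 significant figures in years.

2.73 yr

τ = M₀/F₀ = 4970/3720 = 1.336 yr.
The remaining gap fraction is e^(−t/τ); 87% covered ⇒ e^(−t/τ) = 0.130.
t = −τ ln(0.130) = 1.336 × 2.040 = 2.726 yr.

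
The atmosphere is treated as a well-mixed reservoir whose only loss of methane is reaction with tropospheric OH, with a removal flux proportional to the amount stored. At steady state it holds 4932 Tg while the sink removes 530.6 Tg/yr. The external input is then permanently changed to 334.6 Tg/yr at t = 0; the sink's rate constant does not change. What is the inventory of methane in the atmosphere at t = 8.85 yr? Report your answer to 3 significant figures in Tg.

The sink rate constant is k = F₀/M₀ = 530.6/4932 = 0.1076 yr⁻¹.
Solving dM/dt = F₁ − kM with M(0) = M₀ gives M(t) = F₁/k + (M₀ − F₁/k)·e^(−kt).
F₁/k = 334.6/0.1076 = 3110.2 Tg; kt = 0.1076 × 8.85 = 0.9521, e^(−kt) = 0.3859.
M(8.85) = 3110.2 + (4932 − 3110.2) × 0.3859 = 3110.2 + 703.1 = 3813.3 Tg.

3810 Tg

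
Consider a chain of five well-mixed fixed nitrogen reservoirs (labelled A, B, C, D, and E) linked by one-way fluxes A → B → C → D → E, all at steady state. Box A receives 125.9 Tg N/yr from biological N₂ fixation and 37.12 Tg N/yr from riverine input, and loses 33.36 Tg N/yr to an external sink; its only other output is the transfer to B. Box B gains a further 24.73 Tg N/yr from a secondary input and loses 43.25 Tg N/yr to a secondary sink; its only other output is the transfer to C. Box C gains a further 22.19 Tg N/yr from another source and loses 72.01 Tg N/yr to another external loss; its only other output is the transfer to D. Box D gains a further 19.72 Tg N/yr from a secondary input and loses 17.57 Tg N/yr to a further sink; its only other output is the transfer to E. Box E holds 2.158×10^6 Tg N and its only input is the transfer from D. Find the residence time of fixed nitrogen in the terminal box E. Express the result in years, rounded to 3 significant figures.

Box A: F(A→B) = (125.9 + 37.12) − 33.36 = 129.66 Tg N/yr.
Box B: F(B→C) = (129.66 + 24.73) − 43.25 = 111.14 Tg N/yr.
Box C: F(C→D) = (111.14 + 22.19) − 72.01 = 61.320 Tg N/yr.
Box D: F(D→E) = (61.320 + 19.72) − 17.57 = 63.470 Tg N/yr.
Box E throughput = its input = 63.470 Tg N/yr; τ = 2.158×10^6 / 63.470 = 34000 yr.

34000 yr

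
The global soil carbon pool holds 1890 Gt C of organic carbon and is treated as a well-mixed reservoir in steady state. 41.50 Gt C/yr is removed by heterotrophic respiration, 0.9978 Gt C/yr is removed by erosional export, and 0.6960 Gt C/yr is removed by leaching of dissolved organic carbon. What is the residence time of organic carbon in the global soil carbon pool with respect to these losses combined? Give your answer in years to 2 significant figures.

44 yr

Total removal = 41.50 + 0.9978 + 0.6960 = 43.194 Gt C/yr.
τ = M / ΣF_out = 1890 / 43.194 = 43.76 yr.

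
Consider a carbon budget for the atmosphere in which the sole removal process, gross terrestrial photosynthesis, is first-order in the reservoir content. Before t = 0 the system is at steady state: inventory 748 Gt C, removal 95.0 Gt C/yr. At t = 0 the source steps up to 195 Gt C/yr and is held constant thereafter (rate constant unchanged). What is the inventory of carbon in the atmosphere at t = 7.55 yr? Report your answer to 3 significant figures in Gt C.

1230 Gt C

The sink rate constant is k = F₀/M₀ = 95.0/748 = 0.1270 yr⁻¹.
Solving dM/dt = F₁ − kM with M(0) = M₀ gives M(t) = F₁/k + (M₀ − F₁/k)·e^(−kt).
F₁/k = 195/0.1270 = 1535.4 Gt C; kt = 0.1270 × 7.55 = 0.9589, e^(−kt) = 0.3833.
M(7.55) = 1535.4 + (748 − 1535.4) × 0.3833 = 1535.4 − 301.8 = 1233.6 Gt C.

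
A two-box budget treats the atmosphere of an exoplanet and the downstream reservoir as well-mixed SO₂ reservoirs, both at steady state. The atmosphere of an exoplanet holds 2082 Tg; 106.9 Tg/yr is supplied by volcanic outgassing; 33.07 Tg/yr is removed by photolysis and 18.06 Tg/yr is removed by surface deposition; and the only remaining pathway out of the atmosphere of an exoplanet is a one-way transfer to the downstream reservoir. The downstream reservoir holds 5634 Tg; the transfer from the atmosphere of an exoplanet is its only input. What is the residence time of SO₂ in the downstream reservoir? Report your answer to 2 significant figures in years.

100 yr

Balance the atmosphere of an exoplanet: ΣF_in = 106.90 Tg/yr.
Transfer to the downstream reservoir = ΣF_in − (33.07 + 18.06) = 55.770 Tg/yr.
At steady state the output of the downstream reservoir equals its input, 55.770 Tg/yr.
τ = M / F = 5634 / 55.770 = 101.0 yr.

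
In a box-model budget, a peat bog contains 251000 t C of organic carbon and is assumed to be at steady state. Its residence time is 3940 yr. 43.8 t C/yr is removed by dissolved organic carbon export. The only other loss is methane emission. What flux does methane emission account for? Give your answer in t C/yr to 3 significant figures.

Total removal F = M/τ = 251000 / 3940 = 63.71 t C/yr.
Methane emission = F − (43.8) = 63.71 − 43.80 = 19.91 t C/yr.

19.9 t C/yr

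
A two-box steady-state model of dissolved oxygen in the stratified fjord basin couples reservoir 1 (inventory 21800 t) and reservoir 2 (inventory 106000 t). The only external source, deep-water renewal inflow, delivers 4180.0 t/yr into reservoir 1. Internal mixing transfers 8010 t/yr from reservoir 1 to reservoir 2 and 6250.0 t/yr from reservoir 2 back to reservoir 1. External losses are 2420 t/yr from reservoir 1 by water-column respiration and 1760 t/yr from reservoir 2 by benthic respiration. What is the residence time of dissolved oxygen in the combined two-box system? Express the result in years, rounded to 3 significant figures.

30.6 yr

For the system as a whole, the A↔B exchange is internal and contributes nothing to the throughput; only the external sinks remove mass.
M_total = 21800 + 106000 = 127800 t.
ΣF_external_out = 2420 + 1760 = 4180.0 t/yr.
τ = M_total / ΣF_ext = 127800 / 4180.0 = 30.57 yr.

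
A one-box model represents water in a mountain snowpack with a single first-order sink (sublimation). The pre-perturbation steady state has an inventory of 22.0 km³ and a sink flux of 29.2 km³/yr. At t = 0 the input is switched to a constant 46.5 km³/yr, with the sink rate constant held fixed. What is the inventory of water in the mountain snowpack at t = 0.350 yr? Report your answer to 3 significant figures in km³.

τ = M₀/F₀ = 22.0/29.2 = 0.7534 yr; rate constant k = 1/τ.
New steady state M_∞ = F₁/k = F₁·τ = 46.5 × 0.7534 = 35.034 km³.
M(t) = M_∞ + (M₀ − M_∞)·e^(−t/τ); t/τ = 0.350/0.7534 = 0.4645, so e^(−t/τ) = 0.6284.
M(t) = 35.034 − 13.03 × 0.6284 = 26.843 km³.

26.8 km³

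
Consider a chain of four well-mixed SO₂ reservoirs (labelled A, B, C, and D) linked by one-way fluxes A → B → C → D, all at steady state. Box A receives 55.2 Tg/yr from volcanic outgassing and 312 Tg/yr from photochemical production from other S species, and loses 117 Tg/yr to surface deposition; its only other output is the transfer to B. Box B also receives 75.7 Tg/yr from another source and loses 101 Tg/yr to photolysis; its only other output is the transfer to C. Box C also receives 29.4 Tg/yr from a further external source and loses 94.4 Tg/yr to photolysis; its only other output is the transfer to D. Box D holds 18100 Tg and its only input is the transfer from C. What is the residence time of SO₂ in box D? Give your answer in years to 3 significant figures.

Box A: F(A→B) = (55.2 + 312) − 117 = 250.20 Tg/yr.
Box B: F(B→C) = (250.20 + 75.7) − 101 = 224.90 Tg/yr.
Box C: F(C→D) = (224.90 + 29.4) − 94.4 = 159.90 Tg/yr.
Box D throughput = its input = 159.90 Tg/yr; τ = 18100 / 159.90 = 113.2 yr.

113 yr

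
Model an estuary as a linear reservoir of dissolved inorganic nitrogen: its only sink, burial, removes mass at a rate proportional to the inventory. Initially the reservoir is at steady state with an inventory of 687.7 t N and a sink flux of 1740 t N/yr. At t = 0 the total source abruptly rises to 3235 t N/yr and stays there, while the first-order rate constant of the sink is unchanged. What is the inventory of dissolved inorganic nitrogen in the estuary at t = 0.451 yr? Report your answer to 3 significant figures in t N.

1090 t N

Residence time τ = M₀/F₀ = 0.3952 yr. The eventual steady state is M_∞ = M₀·(F₁/F₀) = 687.7 × 3235/1740 = 1278.6 t N.
The anomaly ΔM(t) = M(t) − M_∞ decays as ΔM₀·e^(−t/τ) with ΔM₀ = 687.7 − 1278.6 = −590.9 t N.
At t = 0.451 yr, e^(−t/τ) = e^(−1.141) = 0.3195, so ΔM = −188.8 t N and M = 1278.6 − 188.8 = 1089.8 t N.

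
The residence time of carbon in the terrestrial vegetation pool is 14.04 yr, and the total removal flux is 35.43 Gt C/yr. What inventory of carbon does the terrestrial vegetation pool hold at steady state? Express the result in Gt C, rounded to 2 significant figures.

500 Gt C

τ = M/F ⇒ M = τ × F = 14.04 × 35.43 = 497.4 Gt C.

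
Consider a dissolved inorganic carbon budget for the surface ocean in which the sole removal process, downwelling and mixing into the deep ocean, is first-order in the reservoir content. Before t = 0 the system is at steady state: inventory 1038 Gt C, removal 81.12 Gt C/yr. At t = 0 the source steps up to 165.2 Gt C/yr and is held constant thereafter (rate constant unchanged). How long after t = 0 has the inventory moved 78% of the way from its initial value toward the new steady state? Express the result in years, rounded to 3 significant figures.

τ = M₀/F₀ = 1038/81.12 = 12.80 yr.
The remaining gap fraction is e^(−t/τ); 78% covered ⇒ e^(−t/τ) = 0.220.
t = −τ ln(0.220) = 12.80 × 1.514 = 19.37 yr.

19.4 yr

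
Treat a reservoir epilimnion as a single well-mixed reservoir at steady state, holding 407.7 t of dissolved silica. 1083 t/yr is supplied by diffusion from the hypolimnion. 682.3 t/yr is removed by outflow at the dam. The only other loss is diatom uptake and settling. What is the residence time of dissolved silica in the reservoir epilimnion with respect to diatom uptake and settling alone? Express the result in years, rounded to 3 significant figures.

At steady state ΣF_in = ΣF_out.
ΣF_in = 1083.0 t/yr.
Diatom uptake and settling flux = ΣF_in − (682.3) = 1083.0 − 682.3 = 400.7 t/yr.
τ = M / F = 407.7 / 400.7 = 1.017 yr.

1.02 yr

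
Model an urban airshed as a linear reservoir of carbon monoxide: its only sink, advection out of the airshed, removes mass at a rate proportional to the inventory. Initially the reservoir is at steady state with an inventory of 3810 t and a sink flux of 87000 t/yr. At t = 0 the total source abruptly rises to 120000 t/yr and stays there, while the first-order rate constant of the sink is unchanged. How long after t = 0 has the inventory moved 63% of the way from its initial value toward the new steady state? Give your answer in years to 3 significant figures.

τ = M₀/F₀ = 3810/87000 = 0.04379 yr.
The remaining gap fraction is e^(−t/τ); 63% covered ⇒ e^(−t/τ) = 0.370.
t = −τ ln(0.370) = 0.04379 × 0.9943 = 0.04354 yr.

0.0435 yr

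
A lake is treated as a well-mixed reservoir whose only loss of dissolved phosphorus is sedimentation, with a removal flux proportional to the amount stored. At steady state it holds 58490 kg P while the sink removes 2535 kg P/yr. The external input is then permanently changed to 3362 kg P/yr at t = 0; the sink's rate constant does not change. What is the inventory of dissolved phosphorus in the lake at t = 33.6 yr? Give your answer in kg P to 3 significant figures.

73100 kg P

τ = M₀/F₀ = 58490/2535 = 23.07 yr; rate constant k = 1/τ.
New steady state M_∞ = F₁/k = F₁·τ = 3362 × 23.07 = 77571 kg P.
M(t) = M_∞ + (M₀ − M_∞)·e^(−t/τ); t/τ = 33.6/23.07 = 1.456, so e^(−t/τ) = 0.2331.
M(t) = 77571 − 19080 × 0.2331 = 73123 kg P.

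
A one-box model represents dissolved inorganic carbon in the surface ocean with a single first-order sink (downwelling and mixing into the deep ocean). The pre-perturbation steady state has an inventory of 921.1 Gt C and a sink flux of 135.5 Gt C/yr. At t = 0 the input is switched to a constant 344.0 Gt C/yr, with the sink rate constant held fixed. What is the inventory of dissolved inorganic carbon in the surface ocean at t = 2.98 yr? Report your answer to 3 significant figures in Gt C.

1420 Gt C

Residence time τ = M₀/F₀ = 6.798 yr. The eventual steady state is M_∞ = M₀·(F₁/F₀) = 921.1 × 344.0/135.5 = 2338.4 Gt C.
The anomaly ΔM(t) = M(t) − M_∞ decays as ΔM₀·e^(−t/τ) with ΔM₀ = 921.1 − 2338.4 = −1417 Gt C.
At t = 2.98 yr, e^(−t/τ) = e^(−0.4384) = 0.6451, so ΔM = −914.3 Gt C and M = 2338.4 − 914.3 = 1424.1 Gt C.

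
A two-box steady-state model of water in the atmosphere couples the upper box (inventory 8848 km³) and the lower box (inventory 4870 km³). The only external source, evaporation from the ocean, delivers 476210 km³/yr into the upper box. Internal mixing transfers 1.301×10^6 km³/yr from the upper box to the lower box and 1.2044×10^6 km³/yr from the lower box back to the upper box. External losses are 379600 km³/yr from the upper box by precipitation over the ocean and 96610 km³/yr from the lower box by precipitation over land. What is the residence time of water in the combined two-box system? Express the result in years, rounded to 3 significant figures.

Residence time in the combined system uses the total inventory and the total *external* removal — internal exchanges between the two boxes cancel.
M_total = 8848 + 4870 = 13718 km³.
ΣF_external_out = 379600 + 96610 = 476210 km³/yr.
τ = M_total / ΣF_ext = 13718 / 476210 = 0.02881 yr.

0.0288 yr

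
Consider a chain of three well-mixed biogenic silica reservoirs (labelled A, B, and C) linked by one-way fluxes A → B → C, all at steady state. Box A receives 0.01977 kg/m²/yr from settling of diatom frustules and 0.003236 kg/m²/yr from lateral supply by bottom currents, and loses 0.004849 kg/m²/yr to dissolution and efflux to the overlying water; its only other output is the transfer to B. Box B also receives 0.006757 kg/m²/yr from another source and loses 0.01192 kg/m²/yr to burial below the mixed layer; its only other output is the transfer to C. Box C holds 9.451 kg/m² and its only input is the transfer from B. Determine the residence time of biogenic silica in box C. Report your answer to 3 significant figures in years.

727 yr

Box A: F(A→B) = (0.01977 + 0.003236) − 0.004849 = 0.018157 kg/m²/yr.
Box B: F(B→C) = (0.018157 + 0.006757) − 0.01192 = 0.012994 kg/m²/yr.
Box C throughput = its input = 0.012994 kg/m²/yr; τ = 9.451 / 0.012994 = 727.3 yr.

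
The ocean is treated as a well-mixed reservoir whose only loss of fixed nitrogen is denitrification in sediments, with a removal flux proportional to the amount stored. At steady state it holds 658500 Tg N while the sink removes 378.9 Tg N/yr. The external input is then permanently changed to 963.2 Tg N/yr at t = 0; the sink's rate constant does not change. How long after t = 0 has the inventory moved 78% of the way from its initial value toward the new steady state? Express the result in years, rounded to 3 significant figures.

τ = M₀/F₀ = 658500/378.9 = 1738 yr.
The remaining gap fraction is e^(−t/τ); 78% covered ⇒ e^(−t/τ) = 0.220.
t = −τ ln(0.220) = 1738 × 1.514 = 2631 yr.

2630 yr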